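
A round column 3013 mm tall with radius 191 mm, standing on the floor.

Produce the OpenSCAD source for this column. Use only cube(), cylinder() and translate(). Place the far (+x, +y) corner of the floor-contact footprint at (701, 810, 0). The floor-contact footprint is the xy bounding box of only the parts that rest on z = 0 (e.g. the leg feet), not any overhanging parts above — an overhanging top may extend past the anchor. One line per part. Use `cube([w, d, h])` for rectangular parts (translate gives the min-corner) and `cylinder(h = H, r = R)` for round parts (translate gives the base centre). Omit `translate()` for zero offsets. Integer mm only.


translate([510, 619, 0]) cylinder(h = 3013, r = 191);


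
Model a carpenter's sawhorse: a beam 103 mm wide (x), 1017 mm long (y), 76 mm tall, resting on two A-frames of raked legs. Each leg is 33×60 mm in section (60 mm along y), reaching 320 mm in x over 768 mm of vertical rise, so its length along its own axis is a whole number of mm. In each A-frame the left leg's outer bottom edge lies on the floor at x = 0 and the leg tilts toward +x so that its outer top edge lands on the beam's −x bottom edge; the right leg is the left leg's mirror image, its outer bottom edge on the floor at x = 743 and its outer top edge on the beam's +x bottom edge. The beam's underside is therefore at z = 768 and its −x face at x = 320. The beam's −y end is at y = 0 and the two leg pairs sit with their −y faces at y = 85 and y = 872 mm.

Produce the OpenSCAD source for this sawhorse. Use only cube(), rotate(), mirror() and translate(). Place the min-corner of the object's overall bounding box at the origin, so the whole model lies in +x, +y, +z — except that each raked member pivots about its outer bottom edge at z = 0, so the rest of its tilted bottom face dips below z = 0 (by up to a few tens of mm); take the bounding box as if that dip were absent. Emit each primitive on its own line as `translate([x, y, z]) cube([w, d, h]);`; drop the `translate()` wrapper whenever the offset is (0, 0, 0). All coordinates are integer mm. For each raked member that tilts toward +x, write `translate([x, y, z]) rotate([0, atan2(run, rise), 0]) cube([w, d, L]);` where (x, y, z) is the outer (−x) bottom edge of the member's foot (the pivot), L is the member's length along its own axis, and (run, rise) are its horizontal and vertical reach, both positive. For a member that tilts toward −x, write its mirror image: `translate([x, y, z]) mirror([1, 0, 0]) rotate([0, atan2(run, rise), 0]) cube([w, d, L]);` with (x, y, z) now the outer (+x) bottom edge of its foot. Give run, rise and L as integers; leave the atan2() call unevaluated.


translate([320, 0, 768]) cube([103, 1017, 76]);
translate([0, 85, 0]) rotate([0, atan2(320, 768), 0]) cube([33, 60, 832]);
translate([743, 85, 0]) mirror([1, 0, 0]) rotate([0, atan2(320, 768), 0]) cube([33, 60, 832]);
translate([0, 872, 0]) rotate([0, atan2(320, 768), 0]) cube([33, 60, 832]);
translate([743, 872, 0]) mirror([1, 0, 0]) rotate([0, atan2(320, 768), 0]) cube([33, 60, 832]);


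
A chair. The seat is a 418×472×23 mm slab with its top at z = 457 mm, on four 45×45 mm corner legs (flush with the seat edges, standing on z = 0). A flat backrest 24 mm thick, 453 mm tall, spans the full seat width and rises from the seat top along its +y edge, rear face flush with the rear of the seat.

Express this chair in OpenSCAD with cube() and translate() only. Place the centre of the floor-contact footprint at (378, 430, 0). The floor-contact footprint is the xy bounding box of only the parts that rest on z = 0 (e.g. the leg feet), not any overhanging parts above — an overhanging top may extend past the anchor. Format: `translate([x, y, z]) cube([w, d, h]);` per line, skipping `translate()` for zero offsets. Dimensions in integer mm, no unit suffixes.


translate([169, 194, 434]) cube([418, 472, 23]);
translate([169, 194, 0]) cube([45, 45, 434]);
translate([542, 194, 0]) cube([45, 45, 434]);
translate([169, 621, 0]) cube([45, 45, 434]);
translate([542, 621, 0]) cube([45, 45, 434]);
translate([169, 642, 457]) cube([418, 24, 453]);


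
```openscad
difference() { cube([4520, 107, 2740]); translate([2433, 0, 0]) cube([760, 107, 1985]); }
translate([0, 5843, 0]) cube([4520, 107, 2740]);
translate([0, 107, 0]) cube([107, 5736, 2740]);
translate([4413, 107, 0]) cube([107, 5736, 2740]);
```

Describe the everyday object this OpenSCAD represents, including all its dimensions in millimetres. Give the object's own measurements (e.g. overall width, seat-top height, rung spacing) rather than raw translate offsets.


A single room: four walls, each 2740 mm tall and 107 mm thick, enclosing an outside footprint 4520×5950 mm (x × y), no floor or roof. The front and back walls (−y and +y sides) run the full x-width; the side walls fit between their inner faces. A door opening 760 mm wide and 1985 mm tall is cut through the front wall from the floor up, its −x edge 2433 mm from the wall's −x end.


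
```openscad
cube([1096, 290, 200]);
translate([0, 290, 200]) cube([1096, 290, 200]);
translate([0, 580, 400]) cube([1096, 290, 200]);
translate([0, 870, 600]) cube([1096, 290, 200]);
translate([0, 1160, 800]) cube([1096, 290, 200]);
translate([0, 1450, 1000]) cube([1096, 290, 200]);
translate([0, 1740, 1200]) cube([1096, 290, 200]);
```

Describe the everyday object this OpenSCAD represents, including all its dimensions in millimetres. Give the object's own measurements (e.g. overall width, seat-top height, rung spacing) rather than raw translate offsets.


A straight staircase of 7 solid steps. Each step is 1096 mm wide (x), 290 mm deep (y, the going) and 200 mm tall (the rise). The first step rests on the floor; each subsequent step sits one going further in +y and one rise higher in +z, directly behind and above the previous step with no overlap.


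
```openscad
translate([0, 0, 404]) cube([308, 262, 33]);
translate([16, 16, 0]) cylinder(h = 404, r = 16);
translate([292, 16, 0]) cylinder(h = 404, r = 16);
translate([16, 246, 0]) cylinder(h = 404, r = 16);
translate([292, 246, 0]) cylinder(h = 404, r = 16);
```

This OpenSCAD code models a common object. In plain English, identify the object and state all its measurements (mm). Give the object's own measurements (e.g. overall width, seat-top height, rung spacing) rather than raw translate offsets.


A simple wooden stool: a rectangular seat 308 mm (x) by 262 mm (y), 33 mm thick, top face at z = 437 mm, on four round legs, each 32 mm in diameter. The legs rest on z = 0, each leg's axis is inset half a diameter from the nearest pair of seat edges (so the leg's bounding box is flush with the corner).


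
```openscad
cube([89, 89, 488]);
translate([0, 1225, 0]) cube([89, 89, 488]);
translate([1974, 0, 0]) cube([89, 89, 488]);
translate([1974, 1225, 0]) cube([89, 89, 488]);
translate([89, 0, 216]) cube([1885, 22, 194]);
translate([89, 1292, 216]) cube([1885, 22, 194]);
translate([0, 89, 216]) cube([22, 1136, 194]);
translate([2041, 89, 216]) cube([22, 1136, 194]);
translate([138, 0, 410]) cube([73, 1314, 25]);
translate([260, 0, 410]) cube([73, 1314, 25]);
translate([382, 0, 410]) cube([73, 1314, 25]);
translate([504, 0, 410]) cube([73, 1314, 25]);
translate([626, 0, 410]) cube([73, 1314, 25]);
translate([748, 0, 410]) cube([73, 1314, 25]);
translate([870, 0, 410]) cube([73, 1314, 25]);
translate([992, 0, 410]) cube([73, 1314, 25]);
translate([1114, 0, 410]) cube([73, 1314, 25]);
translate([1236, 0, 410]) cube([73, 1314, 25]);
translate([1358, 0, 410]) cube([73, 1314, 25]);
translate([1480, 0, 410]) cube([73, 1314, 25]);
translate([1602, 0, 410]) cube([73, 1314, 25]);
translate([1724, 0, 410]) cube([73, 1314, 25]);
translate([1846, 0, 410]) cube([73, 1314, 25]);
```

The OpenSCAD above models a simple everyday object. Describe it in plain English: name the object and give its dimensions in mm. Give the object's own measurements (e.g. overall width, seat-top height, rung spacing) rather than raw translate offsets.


A bed frame 2063 mm long (x) by 1314 mm wide (y). Four 89×89 mm corner posts, 488 mm tall, at the corners of the footprint. Four rails of 22 mm thickness and 194 mm height run between adjacent posts with their undersides at z = 216 mm, their outer faces flush with the outside of the frame (the two x-running rails run between the posts' inner faces; the two y-running rails run between the posts' inner faces). 15 slats, each 73 mm wide (x) and 25 mm thick, lie across the top of the two x-running rails, running the full 1314 mm width of the frame in y; along x they sit between the end posts with a 49 mm gap after the −x posts and between neighbouring slats, leaving 55 mm before the +x posts.


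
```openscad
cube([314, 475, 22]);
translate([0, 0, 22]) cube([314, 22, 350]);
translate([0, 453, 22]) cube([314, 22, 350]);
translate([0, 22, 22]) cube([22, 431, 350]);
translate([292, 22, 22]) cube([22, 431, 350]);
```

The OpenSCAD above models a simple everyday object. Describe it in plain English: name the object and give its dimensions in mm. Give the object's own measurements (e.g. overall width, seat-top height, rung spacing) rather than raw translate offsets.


An open-topped rectangular box: outside dimensions 314×475×372 mm, with a uniform wall and base thickness of 22 mm. The base is a full 314×475 slab on the floor; four walls sit on top of the base. The front and back walls (the −y and +y sides) span the full width; the two side walls fit between them.


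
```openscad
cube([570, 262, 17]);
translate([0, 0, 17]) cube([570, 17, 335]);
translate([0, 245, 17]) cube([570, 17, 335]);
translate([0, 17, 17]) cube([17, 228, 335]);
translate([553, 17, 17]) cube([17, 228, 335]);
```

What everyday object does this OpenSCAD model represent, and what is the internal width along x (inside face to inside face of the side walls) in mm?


An open box. The internal width is 536 mm.

A 570×262 base slab with four walls standing on it — an open box. The base is 570 mm wide and the walls are 17 mm thick, so the internal width is 570 − 2 × 17 = 536 mm.


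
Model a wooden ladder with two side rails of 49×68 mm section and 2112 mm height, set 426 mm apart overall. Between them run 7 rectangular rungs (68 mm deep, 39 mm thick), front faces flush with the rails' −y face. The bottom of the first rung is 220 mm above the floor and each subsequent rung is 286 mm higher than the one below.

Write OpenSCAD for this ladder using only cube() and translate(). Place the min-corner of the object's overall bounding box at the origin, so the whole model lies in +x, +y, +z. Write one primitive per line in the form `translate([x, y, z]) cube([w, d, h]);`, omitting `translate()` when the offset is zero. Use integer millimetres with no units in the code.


// rung span = 426 - 2*49 = 328
// rung[k] z = 220 + k*286
cube([49, 68, 2112]);
translate([377, 0, 0]) cube([49, 68, 2112]);
translate([49, 0, 220]) cube([328, 68, 39]);
translate([49, 0, 506]) cube([328, 68, 39]);
translate([49, 0, 792]) cube([328, 68, 39]);
translate([49, 0, 1078]) cube([328, 68, 39]);
translate([49, 0, 1364]) cube([328, 68, 39]);
translate([49, 0, 1650]) cube([328, 68, 39]);
translate([49, 0, 1936]) cube([328, 68, 39]);


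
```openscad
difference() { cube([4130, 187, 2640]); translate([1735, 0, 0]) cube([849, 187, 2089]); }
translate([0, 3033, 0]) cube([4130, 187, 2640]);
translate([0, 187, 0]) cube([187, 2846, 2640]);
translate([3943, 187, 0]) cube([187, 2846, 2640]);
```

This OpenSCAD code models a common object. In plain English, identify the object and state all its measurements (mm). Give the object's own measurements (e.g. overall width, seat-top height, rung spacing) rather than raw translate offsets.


A single room: four walls, each 2640 mm tall and 187 mm thick, enclosing an outside footprint 4130×3220 mm (x × y), no floor or roof. The front and back walls (−y and +y sides) run the full x-width; the side walls fit between their inner faces. A door opening 849 mm wide and 2089 mm tall is cut through the front wall from the floor up, its −x edge 1735 mm from the wall's −x end.


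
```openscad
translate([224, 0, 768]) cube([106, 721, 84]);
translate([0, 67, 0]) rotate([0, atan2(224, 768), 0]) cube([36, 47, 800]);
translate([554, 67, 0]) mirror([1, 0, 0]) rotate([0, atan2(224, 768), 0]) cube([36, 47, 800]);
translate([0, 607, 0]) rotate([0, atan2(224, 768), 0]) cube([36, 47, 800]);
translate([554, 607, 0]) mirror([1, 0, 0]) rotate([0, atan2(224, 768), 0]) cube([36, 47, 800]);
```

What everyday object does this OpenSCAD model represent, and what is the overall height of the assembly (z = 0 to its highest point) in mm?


A sawhorse. The overall height is 852 mm.

A beam across two mirrored pairs of raked legs — a sawhorse. The beam's underside is at z = 768 (matching the legs' vertical rise in atan2(224, 768)) and the beam is 84 mm tall, so its top is at 768 + 84 = 852 mm. The raked legs top out at the beam's underside, so that is the highest point.


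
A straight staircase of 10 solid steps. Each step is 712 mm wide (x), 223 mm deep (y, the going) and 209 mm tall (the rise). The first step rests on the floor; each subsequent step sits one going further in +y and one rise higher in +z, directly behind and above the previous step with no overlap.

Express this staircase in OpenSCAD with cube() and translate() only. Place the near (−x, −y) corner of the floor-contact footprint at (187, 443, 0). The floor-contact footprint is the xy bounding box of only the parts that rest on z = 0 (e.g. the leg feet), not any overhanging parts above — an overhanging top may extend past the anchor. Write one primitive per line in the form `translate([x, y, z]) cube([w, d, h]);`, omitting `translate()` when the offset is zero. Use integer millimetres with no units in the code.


translate([187, 443, 0]) cube([712, 223, 209]);
translate([187, 666, 209]) cube([712, 223, 209]);
translate([187, 889, 418]) cube([712, 223, 209]);
translate([187, 1112, 627]) cube([712, 223, 209]);
translate([187, 1335, 836]) cube([712, 223, 209]);
translate([187, 1558, 1045]) cube([712, 223, 209]);
translate([187, 1781, 1254]) cube([712, 223, 209]);
translate([187, 2004, 1463]) cube([712, 223, 209]);
translate([187, 2227, 1672]) cube([712, 223, 209]);
translate([187, 2450, 1881]) cube([712, 223, 209]);


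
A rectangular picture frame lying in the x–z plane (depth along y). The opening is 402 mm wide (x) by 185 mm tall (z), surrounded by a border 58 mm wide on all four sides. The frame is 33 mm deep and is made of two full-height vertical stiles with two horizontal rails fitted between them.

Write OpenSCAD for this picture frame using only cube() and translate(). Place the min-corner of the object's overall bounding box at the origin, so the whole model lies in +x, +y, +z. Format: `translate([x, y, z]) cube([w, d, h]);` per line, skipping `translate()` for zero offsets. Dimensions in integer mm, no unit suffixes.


cube([58, 33, 301]);
translate([460, 0, 0]) cube([58, 33, 301]);
translate([58, 0, 0]) cube([402, 33, 58]);
translate([58, 0, 243]) cube([402, 33, 58]);


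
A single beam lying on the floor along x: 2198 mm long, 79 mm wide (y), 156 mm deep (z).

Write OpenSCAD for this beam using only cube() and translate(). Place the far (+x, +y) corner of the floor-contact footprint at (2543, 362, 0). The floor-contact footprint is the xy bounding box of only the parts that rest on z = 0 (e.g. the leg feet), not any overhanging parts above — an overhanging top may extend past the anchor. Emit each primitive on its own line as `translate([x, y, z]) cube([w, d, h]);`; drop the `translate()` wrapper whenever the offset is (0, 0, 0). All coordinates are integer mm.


translate([345, 283, 0]) cube([2198, 79, 156]);


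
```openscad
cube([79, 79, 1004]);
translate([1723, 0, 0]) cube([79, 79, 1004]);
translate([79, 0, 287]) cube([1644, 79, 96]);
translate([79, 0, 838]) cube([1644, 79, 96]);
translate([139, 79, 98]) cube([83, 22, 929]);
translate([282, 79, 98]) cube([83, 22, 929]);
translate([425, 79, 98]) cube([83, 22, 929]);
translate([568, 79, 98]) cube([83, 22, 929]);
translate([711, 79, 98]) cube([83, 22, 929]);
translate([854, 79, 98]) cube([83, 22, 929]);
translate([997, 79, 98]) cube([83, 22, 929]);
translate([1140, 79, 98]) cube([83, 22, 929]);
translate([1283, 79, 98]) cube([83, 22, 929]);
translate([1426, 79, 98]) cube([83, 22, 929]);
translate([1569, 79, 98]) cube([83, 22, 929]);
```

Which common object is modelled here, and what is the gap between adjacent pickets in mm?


A fence section. The picket gap is 60 mm.

Two posts, two rails, 11 pickets — a fence section. Span 1644 mm holds 11 pickets of 83 mm with 12 equal gaps: ⌊(1644 − 11·83) / 12⌋ = 60 mm.


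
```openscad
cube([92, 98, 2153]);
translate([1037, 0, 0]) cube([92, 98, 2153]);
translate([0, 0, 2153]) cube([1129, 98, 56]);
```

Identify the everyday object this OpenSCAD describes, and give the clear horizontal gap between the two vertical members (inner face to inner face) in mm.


A door frame. The clear opening width is 945 mm.

Two 2153 mm tall posts with a header on top — a door frame. The left jamb is 92 mm wide at x = 0; the right jamb starts at x = 1037. The clear opening is 1037 − 92 = 945 mm.


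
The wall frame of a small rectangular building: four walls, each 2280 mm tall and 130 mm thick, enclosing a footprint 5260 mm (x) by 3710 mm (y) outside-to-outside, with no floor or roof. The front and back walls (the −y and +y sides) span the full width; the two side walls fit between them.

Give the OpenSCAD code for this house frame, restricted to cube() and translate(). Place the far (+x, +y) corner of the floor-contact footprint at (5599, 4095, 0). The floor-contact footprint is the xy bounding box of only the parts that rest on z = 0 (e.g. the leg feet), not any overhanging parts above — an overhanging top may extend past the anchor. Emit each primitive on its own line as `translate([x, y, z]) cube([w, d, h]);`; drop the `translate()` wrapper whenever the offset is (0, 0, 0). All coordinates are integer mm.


translate([339, 385, 0]) cube([5260, 130, 2280]);
translate([339, 3965, 0]) cube([5260, 130, 2280]);
translate([339, 515, 0]) cube([130, 3450, 2280]);
translate([5469, 515, 0]) cube([130, 3450, 2280]);


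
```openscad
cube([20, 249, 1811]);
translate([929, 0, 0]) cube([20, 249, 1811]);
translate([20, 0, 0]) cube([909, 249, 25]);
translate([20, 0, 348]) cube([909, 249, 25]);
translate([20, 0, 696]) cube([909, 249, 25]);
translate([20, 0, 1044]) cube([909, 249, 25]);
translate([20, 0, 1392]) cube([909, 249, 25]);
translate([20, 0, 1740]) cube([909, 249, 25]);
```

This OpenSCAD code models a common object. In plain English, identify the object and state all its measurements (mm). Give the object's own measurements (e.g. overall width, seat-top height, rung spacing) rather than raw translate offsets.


An open bookshelf. Two side panels, each 20 mm thick, 249 mm deep and 1811 mm tall, stand 949 mm apart (outside-to-outside). Between them sit 6 shelves, each 25 mm thick and 249 mm deep, spanning the full gap between the sides. The bottom shelf rests on the floor (its underside at z = 0) and the clear gap between one shelf's top and the next shelf's underside is 323 mm.


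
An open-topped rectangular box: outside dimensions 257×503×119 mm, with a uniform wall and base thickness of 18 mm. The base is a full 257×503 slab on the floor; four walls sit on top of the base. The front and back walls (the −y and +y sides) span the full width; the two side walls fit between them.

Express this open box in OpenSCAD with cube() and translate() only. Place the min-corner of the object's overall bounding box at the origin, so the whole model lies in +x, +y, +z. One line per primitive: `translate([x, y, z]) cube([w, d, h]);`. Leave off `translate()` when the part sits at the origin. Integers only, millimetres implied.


cube([257, 503, 18]);
translate([0, 0, 18]) cube([257, 18, 101]);
translate([0, 485, 18]) cube([257, 18, 101]);
translate([0, 18, 18]) cube([18, 467, 101]);
translate([239, 18, 18]) cube([18, 467, 101]);


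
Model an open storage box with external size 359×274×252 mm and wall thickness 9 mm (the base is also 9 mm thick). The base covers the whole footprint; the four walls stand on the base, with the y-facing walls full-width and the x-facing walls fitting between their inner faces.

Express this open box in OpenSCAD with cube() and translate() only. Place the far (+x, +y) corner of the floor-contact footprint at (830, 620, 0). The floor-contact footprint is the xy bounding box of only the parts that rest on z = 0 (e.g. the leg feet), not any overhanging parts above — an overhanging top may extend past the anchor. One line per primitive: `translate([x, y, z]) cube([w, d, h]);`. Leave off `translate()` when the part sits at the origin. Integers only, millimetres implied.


translate([471, 346, 0]) cube([359, 274, 9]);
translate([471, 346, 9]) cube([359, 9, 243]);
translate([471, 611, 9]) cube([359, 9, 243]);
translate([471, 355, 9]) cube([9, 256, 243]);
translate([821, 355, 9]) cube([9, 256, 243]);


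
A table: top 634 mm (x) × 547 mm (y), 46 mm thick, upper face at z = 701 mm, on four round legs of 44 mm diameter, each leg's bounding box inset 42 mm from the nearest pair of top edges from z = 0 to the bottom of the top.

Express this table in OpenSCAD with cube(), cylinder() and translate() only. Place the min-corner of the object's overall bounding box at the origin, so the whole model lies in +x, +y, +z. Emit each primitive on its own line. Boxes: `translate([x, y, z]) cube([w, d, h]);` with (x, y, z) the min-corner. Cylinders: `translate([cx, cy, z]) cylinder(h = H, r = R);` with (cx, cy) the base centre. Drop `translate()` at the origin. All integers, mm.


translate([0, 0, 655]) cube([634, 547, 46]);
translate([64, 64, 0]) cylinder(h = 655, r = 22);
translate([570, 64, 0]) cylinder(h = 655, r = 22);
translate([64, 483, 0]) cylinder(h = 655, r = 22);
translate([570, 483, 0]) cylinder(h = 655, r = 22);


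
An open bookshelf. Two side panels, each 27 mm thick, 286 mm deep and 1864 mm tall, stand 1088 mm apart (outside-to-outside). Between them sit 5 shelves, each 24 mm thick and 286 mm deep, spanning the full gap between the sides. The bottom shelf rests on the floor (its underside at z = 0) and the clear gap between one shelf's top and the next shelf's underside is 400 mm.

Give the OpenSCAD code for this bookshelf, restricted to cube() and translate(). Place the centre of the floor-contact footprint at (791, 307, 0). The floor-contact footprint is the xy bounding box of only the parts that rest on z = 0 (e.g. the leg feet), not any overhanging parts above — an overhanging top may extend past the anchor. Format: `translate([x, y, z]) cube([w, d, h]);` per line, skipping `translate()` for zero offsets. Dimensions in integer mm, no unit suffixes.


translate([247, 164, 0]) cube([27, 286, 1864]);
translate([1308, 164, 0]) cube([27, 286, 1864]);
translate([274, 164, 0]) cube([1034, 286, 24]);
translate([274, 164, 424]) cube([1034, 286, 24]);
translate([274, 164, 848]) cube([1034, 286, 24]);
translate([274, 164, 1272]) cube([1034, 286, 24]);
translate([274, 164, 1696]) cube([1034, 286, 24]);


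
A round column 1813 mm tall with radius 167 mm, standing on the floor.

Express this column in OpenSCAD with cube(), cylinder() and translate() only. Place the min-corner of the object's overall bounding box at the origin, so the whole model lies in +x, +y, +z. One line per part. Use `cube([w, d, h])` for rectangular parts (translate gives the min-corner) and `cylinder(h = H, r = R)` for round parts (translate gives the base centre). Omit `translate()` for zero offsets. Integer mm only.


translate([167, 167, 0]) cylinder(h = 1813, r = 167);


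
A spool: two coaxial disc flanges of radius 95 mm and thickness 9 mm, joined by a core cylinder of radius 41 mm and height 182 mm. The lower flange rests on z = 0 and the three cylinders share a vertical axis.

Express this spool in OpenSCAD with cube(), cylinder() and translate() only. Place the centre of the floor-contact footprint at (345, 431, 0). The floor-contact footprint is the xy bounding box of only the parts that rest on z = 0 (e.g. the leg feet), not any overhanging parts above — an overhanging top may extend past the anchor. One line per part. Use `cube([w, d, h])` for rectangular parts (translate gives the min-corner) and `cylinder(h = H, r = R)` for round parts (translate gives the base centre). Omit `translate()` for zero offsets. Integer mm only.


translate([345, 431, 0]) cylinder(h = 9, r = 95);
translate([345, 431, 9]) cylinder(h = 182, r = 41);
translate([345, 431, 191]) cylinder(h = 9, r = 95);


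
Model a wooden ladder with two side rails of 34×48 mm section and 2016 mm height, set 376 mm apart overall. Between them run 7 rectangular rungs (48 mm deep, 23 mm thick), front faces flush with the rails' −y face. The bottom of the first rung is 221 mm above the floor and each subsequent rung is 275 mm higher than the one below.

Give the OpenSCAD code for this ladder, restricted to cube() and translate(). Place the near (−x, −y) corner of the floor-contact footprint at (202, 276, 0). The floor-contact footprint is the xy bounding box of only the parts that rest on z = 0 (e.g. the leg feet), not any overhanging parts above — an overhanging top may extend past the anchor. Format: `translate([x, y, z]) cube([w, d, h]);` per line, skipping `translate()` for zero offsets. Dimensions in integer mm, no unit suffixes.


// rung span = 376 - 2*34 = 308
// rung[k] z = 221 + k*275
translate([202, 276, 0]) cube([34, 48, 2016]);
translate([544, 276, 0]) cube([34, 48, 2016]);
translate([236, 276, 221]) cube([308, 48, 23]);
translate([236, 276, 496]) cube([308, 48, 23]);
translate([236, 276, 771]) cube([308, 48, 23]);
translate([236, 276, 1046]) cube([308, 48, 23]);
translate([236, 276, 1321]) cube([308, 48, 23]);
translate([236, 276, 1596]) cube([308, 48, 23]);
translate([236, 276, 1871]) cube([308, 48, 23]);


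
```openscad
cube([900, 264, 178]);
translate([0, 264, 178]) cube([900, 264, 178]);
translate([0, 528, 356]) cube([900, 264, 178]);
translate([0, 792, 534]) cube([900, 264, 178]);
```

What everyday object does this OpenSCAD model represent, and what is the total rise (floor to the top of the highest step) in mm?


A staircase. The total rise is 712 mm.

4 identical blocks, each offset up and back from the previous — a staircase. Each step is 178 mm tall and there are 4 of them, so the total rise is 4 × 178 = 712 mm.


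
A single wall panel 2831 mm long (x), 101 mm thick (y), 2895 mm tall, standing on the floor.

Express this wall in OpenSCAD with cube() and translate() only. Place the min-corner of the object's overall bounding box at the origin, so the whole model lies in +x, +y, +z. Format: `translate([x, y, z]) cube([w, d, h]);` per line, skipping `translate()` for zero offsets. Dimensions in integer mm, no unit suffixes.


cube([2831, 101, 2895]);


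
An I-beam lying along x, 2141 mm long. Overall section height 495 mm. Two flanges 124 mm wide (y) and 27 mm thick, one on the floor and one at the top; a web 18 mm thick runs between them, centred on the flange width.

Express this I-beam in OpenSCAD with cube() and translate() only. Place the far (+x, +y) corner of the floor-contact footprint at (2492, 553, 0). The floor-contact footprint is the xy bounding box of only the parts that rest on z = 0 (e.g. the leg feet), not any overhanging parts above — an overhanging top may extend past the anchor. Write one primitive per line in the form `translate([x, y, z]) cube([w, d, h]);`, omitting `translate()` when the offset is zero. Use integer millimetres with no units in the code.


translate([351, 429, 0]) cube([2141, 124, 27]);
translate([351, 482, 27]) cube([2141, 18, 441]);
translate([351, 429, 468]) cube([2141, 124, 27]);


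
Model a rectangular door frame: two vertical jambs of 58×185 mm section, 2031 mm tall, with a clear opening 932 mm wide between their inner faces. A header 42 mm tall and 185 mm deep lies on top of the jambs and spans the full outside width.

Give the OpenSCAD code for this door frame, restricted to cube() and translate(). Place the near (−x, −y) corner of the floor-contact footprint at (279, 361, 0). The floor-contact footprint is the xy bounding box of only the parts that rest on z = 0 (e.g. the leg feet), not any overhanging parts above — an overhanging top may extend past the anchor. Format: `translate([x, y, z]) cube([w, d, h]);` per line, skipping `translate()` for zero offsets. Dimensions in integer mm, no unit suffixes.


translate([279, 361, 0]) cube([58, 185, 2031]);
translate([1269, 361, 0]) cube([58, 185, 2031]);
translate([279, 361, 2031]) cube([1048, 185, 42]);


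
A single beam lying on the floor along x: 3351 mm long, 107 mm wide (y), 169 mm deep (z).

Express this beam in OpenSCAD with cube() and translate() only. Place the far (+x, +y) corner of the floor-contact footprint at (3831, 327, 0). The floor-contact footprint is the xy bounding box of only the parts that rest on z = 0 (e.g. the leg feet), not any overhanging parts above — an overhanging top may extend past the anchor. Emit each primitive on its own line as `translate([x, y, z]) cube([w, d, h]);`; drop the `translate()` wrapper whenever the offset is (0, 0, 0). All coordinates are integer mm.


translate([480, 220, 0]) cube([3351, 107, 169]);


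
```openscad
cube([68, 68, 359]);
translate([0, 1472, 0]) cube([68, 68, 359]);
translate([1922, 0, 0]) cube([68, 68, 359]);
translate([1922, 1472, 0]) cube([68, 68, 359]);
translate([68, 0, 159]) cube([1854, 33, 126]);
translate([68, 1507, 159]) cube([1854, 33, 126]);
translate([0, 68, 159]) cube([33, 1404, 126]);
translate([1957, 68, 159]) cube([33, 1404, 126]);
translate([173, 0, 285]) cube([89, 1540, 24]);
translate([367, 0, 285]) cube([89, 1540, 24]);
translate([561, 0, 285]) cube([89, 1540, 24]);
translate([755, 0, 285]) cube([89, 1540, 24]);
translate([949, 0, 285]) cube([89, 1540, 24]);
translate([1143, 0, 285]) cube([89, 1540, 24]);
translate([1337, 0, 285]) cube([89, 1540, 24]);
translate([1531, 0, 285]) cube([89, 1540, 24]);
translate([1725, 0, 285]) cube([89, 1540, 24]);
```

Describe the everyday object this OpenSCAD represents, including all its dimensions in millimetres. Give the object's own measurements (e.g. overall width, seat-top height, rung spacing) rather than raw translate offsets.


A bed frame 1990 mm long (x) by 1540 mm wide (y). Four 68×68 mm corner posts, 359 mm tall, at the corners of the footprint. Four rails of 33 mm thickness and 126 mm height run between adjacent posts with their undersides at z = 159 mm, their outer faces flush with the outside of the frame (the two x-running rails run between the posts' inner faces; the two y-running rails run between the posts' inner faces). 9 slats, each 89 mm wide (x) and 24 mm thick, lie across the top of the two x-running rails, running the full 1540 mm width of the frame in y; along x they sit between the end posts with a 105 mm gap after the −x posts and between neighbouring slats, leaving 108 mm before the +x posts.


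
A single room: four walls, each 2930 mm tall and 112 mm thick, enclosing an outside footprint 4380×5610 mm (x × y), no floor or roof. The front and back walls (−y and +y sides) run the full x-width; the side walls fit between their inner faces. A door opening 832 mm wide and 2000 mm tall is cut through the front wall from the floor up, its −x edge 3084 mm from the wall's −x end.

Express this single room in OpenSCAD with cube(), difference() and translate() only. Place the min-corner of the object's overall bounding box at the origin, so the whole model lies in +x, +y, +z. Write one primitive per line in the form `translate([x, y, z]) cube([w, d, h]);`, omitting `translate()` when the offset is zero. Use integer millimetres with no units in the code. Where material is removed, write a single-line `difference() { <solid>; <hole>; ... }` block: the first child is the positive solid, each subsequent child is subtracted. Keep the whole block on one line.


difference() { cube([4380, 112, 2930]); translate([3084, 0, 0]) cube([832, 112, 2000]); }
translate([0, 5498, 0]) cube([4380, 112, 2930]);
translate([0, 112, 0]) cube([112, 5386, 2930]);
translate([4268, 112, 0]) cube([112, 5386, 2930]);


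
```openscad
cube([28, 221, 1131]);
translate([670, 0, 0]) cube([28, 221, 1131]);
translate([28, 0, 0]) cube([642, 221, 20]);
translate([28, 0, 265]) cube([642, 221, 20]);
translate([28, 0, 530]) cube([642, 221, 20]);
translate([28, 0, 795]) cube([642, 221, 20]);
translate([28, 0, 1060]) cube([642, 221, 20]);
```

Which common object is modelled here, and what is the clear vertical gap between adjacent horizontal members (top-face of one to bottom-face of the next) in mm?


A bookshelf. The clear shelf gap is 245 mm.

Two tall side panels with 5 horizontal boards between them — a bookshelf. The first two shelf undersides are at z = 0 and z = 265; with shelf thickness 20, the clear gap is 265 − 0 − 20 = 245 mm.


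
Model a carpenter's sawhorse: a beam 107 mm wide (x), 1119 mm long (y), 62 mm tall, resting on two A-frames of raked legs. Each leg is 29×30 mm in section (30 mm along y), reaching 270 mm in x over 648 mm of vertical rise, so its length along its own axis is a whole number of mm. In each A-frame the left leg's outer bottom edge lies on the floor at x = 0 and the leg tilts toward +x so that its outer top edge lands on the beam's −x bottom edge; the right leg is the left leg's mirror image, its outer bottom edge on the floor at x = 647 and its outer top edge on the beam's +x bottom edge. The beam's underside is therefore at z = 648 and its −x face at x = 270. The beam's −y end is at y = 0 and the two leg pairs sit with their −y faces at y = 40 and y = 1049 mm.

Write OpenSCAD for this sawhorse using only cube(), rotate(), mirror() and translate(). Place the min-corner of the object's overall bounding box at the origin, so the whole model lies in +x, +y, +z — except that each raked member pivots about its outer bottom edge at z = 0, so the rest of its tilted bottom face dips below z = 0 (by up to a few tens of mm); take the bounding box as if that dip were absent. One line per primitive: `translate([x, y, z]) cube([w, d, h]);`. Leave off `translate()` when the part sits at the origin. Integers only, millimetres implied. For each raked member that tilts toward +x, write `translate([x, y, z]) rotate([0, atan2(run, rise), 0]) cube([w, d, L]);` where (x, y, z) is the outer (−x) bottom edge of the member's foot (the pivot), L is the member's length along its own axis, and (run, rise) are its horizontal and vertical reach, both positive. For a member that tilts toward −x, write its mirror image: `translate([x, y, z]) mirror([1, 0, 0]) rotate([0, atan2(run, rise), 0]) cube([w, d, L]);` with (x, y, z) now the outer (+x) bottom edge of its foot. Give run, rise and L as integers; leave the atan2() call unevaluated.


// leg length = √(270² + 648²) = 702
// right-leg outer foot x = 2·270 + 107 = 647
// beam min-corner = (270, 0, 648)
translate([270, 0, 648]) cube([107, 1119, 62]);
translate([0, 40, 0]) rotate([0, atan2(270, 648), 0]) cube([29, 30, 702]);
translate([647, 40, 0]) mirror([1, 0, 0]) rotate([0, atan2(270, 648), 0]) cube([29, 30, 702]);
translate([0, 1049, 0]) rotate([0, atan2(270, 648), 0]) cube([29, 30, 702]);
translate([647, 1049, 0]) mirror([1, 0, 0]) rotate([0, atan2(270, 648), 0]) cube([29, 30, 702]);


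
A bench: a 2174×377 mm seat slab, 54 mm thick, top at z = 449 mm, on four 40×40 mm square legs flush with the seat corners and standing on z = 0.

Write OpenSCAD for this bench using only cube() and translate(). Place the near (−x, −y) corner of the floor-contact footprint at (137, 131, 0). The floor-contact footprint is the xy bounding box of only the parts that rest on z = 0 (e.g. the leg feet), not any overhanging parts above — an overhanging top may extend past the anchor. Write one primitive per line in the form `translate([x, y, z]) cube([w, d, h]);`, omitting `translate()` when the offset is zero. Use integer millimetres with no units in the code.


// leg_h = 449 − 54 = 395
translate([137, 131, 395]) cube([2174, 377, 54]);
translate([137, 131, 0]) cube([40, 40, 395]);
translate([137, 468, 0]) cube([40, 40, 395]);
translate([2271, 131, 0]) cube([40, 40, 395]);
translate([2271, 468, 0]) cube([40, 40, 395]);


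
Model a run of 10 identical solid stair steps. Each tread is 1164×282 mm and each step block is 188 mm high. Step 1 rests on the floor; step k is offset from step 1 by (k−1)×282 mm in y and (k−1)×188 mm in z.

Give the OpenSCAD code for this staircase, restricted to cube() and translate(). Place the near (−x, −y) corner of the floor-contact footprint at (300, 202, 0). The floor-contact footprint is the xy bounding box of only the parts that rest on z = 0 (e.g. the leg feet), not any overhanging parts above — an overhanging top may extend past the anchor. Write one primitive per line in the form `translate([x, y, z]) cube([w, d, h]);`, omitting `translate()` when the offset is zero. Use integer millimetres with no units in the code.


translate([300, 202, 0]) cube([1164, 282, 188]);
translate([300, 484, 188]) cube([1164, 282, 188]);
translate([300, 766, 376]) cube([1164, 282, 188]);
translate([300, 1048, 564]) cube([1164, 282, 188]);
translate([300, 1330, 752]) cube([1164, 282, 188]);
translate([300, 1612, 940]) cube([1164, 282, 188]);
translate([300, 1894, 1128]) cube([1164, 282, 188]);
translate([300, 2176, 1316]) cube([1164, 282, 188]);
translate([300, 2458, 1504]) cube([1164, 282, 188]);
translate([300, 2740, 1692]) cube([1164, 282, 188]);


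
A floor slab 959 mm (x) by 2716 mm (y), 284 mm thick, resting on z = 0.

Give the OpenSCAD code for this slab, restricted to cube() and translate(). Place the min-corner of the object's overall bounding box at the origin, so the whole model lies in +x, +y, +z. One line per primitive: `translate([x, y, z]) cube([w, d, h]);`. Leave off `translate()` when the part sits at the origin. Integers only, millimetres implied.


cube([959, 2716, 284]);


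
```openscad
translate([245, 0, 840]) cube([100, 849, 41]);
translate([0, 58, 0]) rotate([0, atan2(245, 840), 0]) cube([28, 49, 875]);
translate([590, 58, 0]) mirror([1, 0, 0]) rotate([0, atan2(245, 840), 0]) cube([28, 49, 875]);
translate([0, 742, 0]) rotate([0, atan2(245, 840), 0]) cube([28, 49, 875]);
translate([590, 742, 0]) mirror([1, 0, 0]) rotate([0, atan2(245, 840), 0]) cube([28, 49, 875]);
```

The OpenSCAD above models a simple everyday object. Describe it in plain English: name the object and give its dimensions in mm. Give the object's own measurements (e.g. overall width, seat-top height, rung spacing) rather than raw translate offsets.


A sawhorse. A 100×849×41 mm beam (x, y, z) sits on two A-frame leg pairs. Each pair is two raked legs of 28×49 mm section (49 mm along y) splaying symmetrically in x. Each leg rises 840 mm vertically over 245 mm of horizontal reach and is 875 mm long along its own axis. Every leg's outer bottom edge rests on the floor and its outer top edge meets a bottom edge of the beam — the left legs (tilting toward +x) meet the beam's −x bottom edge, the right legs (their mirror images, tilting toward −x) meet its +x bottom edge — so the leg tops tuck under the beam, the beam's underside is 840 mm above the floor, and the feet are 590 mm apart outside-to-outside with the beam centred between them. The two leg pairs are set in 58 mm from either end of the beam.


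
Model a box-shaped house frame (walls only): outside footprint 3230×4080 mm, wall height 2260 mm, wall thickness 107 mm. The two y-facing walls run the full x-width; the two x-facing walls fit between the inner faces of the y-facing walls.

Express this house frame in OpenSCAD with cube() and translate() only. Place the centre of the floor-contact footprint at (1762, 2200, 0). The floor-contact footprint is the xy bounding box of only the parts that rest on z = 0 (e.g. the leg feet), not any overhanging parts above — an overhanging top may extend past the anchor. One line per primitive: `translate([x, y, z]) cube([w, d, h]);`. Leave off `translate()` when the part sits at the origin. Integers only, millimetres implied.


translate([147, 160, 0]) cube([3230, 107, 2260]);
translate([147, 4133, 0]) cube([3230, 107, 2260]);
translate([147, 267, 0]) cube([107, 3866, 2260]);
translate([3270, 267, 0]) cube([107, 3866, 2260]);
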